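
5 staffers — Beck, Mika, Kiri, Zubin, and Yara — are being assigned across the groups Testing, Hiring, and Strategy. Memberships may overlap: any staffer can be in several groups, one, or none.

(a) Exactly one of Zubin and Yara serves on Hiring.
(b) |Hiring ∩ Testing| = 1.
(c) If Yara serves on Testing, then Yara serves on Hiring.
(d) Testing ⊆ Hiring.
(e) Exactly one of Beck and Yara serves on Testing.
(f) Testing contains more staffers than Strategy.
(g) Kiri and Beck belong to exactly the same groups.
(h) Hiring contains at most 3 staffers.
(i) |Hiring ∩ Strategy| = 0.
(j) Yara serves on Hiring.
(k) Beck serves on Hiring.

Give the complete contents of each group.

Testing = {Yara}; Hiring = {Beck, Kiri, Yara}; Strategy = {}

From (j): Yara ∈ Hiring.
From (k): Beck ∈ Hiring.
(a) (exactly one): Zubin ∉ Hiring.
(d) contrapositive: Zubin ∉ Testing.
(g): Kiri matches Beck: Kiri ∈ Hiring.
(h): Hiring already has 3, so the rest are out.
(d) contrapositive: Mika ∉ Testing.
Suppose Beck ∈ Testing: no assignment then satisfies all the clues, so Beck ∉ Testing.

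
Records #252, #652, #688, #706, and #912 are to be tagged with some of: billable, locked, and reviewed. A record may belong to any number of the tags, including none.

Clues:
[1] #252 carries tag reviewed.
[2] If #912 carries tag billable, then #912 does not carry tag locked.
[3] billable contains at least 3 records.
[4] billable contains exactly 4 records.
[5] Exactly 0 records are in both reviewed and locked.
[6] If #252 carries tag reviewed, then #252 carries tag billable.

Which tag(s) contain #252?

From (1): #252 ∈ reviewed.
(6): #252 ∈ billable.
Suppose #252 ∈ locked: no assignment then satisfies all the clues, so #252 ∉ locked.

#252: billable, reviewed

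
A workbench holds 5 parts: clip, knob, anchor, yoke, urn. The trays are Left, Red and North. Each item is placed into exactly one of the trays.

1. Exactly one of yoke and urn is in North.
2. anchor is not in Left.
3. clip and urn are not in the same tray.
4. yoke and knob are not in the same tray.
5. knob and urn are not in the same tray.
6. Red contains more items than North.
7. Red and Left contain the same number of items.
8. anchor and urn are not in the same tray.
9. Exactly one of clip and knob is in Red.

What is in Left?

Left = {clip, yoke}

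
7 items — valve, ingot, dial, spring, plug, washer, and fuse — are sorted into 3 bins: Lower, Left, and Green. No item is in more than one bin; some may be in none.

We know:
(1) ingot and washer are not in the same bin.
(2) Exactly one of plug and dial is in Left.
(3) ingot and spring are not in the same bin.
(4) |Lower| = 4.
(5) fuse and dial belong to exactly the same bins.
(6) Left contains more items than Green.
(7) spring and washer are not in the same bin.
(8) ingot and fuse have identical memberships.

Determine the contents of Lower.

Lower = {dial, fuse, ingot, valve}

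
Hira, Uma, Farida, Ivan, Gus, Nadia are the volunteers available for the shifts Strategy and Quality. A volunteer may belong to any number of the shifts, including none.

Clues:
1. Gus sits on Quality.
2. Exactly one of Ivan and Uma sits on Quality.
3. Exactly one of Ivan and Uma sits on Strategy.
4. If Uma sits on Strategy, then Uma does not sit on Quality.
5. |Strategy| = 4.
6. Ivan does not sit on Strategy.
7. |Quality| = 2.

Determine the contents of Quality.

Quality = {Gus, Ivan}

From (1): Gus ∈ Quality.
From (6): Ivan ∉ Strategy.
(3) (exactly one): Uma ∈ Strategy.
(4): Uma ∉ Quality.
(2) (exactly one): Ivan ∈ Quality.
(7): Quality already has 2, so the rest are out.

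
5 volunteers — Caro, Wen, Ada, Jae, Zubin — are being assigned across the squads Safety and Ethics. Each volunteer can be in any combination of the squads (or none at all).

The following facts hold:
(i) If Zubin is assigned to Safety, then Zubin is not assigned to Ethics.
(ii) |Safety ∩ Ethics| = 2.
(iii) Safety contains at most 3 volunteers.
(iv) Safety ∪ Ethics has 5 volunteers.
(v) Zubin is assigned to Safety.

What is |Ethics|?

4

From (v): Zubin ∈ Safety.
(i): Zubin ∉ Ethics.
Suppose Caro ∉ Ethics: no assignment then satisfies all the clues, so Caro ∈ Ethics.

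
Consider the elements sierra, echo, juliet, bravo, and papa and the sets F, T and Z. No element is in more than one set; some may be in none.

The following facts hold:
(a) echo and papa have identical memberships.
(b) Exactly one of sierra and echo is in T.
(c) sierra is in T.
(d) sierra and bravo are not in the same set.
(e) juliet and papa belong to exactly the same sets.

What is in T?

From (c): sierra ∈ T.
(b) (exactly one): echo ∉ T.
(d): bravo ∉ T.
(a): papa matches echo: papa ∉ T.
(e): juliet matches papa: juliet ∉ T.

T = {sierra}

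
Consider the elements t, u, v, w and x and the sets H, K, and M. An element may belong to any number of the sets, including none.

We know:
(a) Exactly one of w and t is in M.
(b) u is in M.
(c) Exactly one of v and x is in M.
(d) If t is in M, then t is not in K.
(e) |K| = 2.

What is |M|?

3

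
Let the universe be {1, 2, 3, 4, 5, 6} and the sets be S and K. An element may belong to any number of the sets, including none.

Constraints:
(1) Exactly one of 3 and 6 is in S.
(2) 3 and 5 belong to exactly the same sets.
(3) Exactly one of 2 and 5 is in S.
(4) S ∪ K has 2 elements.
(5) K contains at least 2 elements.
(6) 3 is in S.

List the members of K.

K = {3, 5}

From (6): 3 ∈ S.
(1) (exactly one): 6 ∉ S.
(2): 5 matches 3: 5 ∈ S.
(3) (exactly one): 2 ∉ S.
Suppose 1 ∈ K: no assignment then satisfies all the clues, so 1 ∉ K.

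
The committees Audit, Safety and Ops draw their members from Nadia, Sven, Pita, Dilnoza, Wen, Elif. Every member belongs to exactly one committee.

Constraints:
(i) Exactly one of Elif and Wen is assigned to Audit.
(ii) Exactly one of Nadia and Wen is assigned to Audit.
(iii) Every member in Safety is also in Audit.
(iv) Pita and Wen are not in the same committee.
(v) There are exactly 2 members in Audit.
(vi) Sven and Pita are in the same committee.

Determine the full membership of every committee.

Audit = {Dilnoza, Wen}; Safety = {}; Ops = {Elif, Nadia, Pita, Sven}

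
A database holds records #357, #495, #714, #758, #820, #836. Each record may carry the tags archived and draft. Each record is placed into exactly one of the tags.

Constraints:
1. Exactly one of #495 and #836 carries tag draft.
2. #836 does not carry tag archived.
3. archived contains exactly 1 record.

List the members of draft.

draft = {#357, #714, #758, #820, #836}

From (2): #836 ∉ archived.
Only one tag left: #836 ∈ draft.
(1) (exactly one): #495 ∉ draft.
Only one tag left: #495 ∈ archived.
(3): archived already has 1, so the rest are out.
Only one tag left: #357 ∈ draft.
Only one tag left: #714 ∈ draft.
Only one tag left: #758 ∈ draft.
Only one tag left: #820 ∈ draft.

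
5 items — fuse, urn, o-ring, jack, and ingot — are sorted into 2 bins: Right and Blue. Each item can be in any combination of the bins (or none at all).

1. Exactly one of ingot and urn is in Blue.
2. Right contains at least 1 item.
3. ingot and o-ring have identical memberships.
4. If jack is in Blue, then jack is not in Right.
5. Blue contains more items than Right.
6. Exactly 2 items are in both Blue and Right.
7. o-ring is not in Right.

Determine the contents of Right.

From (7): o-ring ∉ Right.
(3): ingot matches o-ring: ingot ∉ Right.
Suppose fuse ∉ Right: no assignment then satisfies all the clues, so fuse ∈ Right.

Right = {fuse, urn}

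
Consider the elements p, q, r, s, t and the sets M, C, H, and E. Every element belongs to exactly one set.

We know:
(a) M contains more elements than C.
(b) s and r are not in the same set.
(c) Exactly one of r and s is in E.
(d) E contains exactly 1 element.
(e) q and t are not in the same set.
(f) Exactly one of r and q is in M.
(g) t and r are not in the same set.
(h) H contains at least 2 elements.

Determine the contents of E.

E = {r}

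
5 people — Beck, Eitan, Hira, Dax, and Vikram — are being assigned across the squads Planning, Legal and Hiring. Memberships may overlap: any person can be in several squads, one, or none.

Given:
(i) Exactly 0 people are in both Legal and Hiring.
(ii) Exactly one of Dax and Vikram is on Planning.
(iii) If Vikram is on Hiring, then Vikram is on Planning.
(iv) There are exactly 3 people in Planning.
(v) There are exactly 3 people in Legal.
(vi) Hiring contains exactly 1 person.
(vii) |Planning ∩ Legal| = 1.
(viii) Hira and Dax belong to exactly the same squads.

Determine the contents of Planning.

Planning = {Beck, Eitan, Vikram}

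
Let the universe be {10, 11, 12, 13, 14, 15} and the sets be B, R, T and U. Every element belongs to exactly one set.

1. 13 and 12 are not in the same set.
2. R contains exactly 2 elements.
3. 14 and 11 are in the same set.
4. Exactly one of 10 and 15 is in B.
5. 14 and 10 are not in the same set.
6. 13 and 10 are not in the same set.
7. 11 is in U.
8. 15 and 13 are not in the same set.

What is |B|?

1

From (7): 11 ∈ U.
(3): 14 matches 11: 14 ∉ B.
(3): 14 matches 11: 14 ∉ R.
(3): 14 matches 11: 14 ∉ T.
(3): 14 matches 11: 14 ∈ U.
(5): 10 ∉ U.
Suppose 10 ∈ T: no assignment then satisfies all the clues, so 10 ∉ T.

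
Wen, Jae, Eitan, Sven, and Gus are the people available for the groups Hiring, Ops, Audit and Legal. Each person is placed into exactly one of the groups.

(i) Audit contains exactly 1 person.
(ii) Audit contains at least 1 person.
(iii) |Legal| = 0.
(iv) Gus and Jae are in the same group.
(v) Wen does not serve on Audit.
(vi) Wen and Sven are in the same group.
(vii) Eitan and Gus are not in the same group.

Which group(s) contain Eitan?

From (v): Wen ∉ Audit.
(iii): Legal already has 0, so the rest are out.
(vi): Sven matches Wen: Sven ∉ Audit.
Suppose Eitan ∈ Hiring: no assignment then satisfies all the clues, so Eitan ∉ Hiring.

Eitan: Audit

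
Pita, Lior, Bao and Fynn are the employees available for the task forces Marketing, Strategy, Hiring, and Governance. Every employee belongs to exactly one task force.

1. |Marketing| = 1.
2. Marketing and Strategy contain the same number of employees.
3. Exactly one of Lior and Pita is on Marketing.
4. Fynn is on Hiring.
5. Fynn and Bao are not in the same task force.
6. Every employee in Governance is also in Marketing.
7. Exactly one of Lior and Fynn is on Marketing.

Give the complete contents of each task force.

From (4): Fynn ∈ Hiring.
(5): Bao ∉ Hiring.
(7) (exactly one): Lior ∈ Marketing.
(1): Marketing already has 1, so the rest are out.
(6) contrapositive: Pita ∉ Governance.
(6) contrapositive: Bao ∉ Governance.
Only one task force left: Bao ∈ Strategy.
Suppose Pita ∈ Strategy: no assignment then satisfies all the clues, so Pita ∉ Strategy.

Marketing = {Lior}; Strategy = {Bao}; Hiring = {Fynn, Pita}; Governance = {}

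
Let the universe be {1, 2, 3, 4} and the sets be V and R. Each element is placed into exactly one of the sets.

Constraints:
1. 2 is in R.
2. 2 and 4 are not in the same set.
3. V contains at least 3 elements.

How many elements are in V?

3

From (1): 2 ∈ R.
(2): 4 ∉ R.
(3): only 3 candidates remain for V, so all are in.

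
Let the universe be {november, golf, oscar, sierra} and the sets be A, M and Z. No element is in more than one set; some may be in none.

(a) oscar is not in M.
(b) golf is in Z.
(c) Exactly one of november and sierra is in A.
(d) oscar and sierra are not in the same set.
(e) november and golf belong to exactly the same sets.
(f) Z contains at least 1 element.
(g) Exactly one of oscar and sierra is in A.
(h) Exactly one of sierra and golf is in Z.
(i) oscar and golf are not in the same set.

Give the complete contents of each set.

A = {sierra}; M = {}; Z = {golf, november}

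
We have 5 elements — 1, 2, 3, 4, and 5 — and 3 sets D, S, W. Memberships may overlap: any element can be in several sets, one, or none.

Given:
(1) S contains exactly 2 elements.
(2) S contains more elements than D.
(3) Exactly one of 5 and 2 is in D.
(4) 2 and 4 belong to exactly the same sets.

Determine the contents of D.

D = {5}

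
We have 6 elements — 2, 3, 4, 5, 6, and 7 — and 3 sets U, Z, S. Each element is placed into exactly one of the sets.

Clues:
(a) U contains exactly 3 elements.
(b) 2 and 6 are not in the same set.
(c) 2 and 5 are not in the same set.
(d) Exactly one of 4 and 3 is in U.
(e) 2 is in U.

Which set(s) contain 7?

7: U

From (e): 2 ∈ U.
(b): 6 ∉ U.
(c): 5 ∉ U.
Suppose 7 ∉ U: no assignment then satisfies all the clues, so 7 ∈ U.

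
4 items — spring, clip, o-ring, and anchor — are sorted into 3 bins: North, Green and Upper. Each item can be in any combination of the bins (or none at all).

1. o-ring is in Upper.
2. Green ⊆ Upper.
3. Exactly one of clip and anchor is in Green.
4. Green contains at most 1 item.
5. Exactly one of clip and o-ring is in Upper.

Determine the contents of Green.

Green = {anchor}

From (1): o-ring ∈ Upper.
(5) (exactly one): clip ∉ Upper.
(2) contrapositive: clip ∉ Green.
(3) (exactly one): anchor ∈ Green.
(4): Green already has 1, so the rest are out.
(2) with anchor ∈ Green: anchor ∈ Upper.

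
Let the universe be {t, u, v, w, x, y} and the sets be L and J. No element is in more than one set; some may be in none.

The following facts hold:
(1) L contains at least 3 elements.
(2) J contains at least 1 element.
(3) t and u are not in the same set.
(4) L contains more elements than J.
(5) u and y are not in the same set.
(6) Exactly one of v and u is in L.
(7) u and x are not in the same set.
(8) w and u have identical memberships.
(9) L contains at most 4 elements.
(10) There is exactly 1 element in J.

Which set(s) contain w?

w: none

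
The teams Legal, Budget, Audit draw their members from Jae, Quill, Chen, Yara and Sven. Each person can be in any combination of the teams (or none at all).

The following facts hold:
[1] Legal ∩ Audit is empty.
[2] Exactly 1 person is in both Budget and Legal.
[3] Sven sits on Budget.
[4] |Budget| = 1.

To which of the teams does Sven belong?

Sven: Budget, Legal

From (3): Sven ∈ Budget.
(4): Budget already has 1, so the rest are out.
Suppose Sven ∉ Legal: no assignment then satisfies all the clues, so Sven ∈ Legal.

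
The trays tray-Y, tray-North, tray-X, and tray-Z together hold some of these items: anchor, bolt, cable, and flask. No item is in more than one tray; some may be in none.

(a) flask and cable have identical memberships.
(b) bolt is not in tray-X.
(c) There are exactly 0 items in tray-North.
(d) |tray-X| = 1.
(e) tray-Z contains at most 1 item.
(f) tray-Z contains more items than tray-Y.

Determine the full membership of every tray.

tray-Y = {}; tray-North = {}; tray-X = {anchor}; tray-Z = {bolt}

From (b): bolt ∉ tray-X.
(c): tray-North already has 0, so the rest are out.
Suppose anchor ∈ tray-Y: no assignment then satisfies all the clues, so anchor ∉ tray-Y.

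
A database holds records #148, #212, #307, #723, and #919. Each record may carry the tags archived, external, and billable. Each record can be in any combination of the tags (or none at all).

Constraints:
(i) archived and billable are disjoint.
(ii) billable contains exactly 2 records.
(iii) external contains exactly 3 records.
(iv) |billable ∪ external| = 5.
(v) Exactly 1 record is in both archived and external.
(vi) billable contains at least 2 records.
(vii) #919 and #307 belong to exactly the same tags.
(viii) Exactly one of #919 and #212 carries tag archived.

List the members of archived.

archived = {#212}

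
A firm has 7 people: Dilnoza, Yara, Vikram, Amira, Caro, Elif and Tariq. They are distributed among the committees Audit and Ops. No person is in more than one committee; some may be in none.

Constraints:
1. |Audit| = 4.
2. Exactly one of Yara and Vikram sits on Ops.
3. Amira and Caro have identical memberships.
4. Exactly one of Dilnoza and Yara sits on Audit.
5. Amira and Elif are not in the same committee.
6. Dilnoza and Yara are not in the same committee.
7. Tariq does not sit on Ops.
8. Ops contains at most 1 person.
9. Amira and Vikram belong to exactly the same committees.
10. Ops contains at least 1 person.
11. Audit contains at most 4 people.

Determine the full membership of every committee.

Audit = {Amira, Caro, Dilnoza, Vikram}; Ops = {Yara}

From (7): Tariq ∉ Ops.
Suppose Dilnoza ∉ Audit: no assignment then satisfies all the clues, so Dilnoza ∈ Audit.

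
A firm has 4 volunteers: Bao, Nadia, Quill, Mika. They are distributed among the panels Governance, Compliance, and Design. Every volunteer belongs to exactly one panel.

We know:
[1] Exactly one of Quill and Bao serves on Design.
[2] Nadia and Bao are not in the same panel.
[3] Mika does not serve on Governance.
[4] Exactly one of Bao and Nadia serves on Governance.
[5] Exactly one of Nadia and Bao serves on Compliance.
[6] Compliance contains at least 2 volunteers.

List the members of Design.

Design = {Quill}

From (3): Mika ∉ Governance.
Suppose Bao ∈ Design: no assignment then satisfies all the clues, so Bao ∉ Design.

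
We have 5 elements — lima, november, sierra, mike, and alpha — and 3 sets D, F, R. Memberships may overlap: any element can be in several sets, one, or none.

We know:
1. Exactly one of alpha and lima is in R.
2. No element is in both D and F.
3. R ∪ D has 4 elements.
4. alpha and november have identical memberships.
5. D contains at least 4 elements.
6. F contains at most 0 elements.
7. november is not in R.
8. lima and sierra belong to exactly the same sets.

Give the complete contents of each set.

D = {alpha, lima, november, sierra}; F = {}; R = {lima, sierra}

From (7): november ∉ R.
(4): alpha matches november: alpha ∉ R.
(6): F already has 0, so the rest are out.
(1) (exactly one): lima ∈ R.
(8): sierra matches lima: sierra ∈ R.
Suppose lima ∉ D: no assignment then satisfies all the clues, so lima ∈ D.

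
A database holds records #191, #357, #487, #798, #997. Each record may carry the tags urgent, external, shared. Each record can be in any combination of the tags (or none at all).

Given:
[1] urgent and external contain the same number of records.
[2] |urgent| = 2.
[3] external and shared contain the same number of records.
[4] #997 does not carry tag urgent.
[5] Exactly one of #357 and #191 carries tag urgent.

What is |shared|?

2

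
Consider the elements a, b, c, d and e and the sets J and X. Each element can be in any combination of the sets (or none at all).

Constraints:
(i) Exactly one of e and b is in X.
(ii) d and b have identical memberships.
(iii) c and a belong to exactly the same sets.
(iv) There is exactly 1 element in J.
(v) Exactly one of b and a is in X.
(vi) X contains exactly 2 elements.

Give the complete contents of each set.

J = {e}; X = {b, d}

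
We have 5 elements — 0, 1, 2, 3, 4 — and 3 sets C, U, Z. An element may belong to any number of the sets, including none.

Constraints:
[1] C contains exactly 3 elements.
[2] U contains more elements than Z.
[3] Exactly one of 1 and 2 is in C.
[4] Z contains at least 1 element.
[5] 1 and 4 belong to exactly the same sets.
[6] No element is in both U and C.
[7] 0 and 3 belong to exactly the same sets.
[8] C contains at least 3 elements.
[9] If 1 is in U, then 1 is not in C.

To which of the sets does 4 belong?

4: U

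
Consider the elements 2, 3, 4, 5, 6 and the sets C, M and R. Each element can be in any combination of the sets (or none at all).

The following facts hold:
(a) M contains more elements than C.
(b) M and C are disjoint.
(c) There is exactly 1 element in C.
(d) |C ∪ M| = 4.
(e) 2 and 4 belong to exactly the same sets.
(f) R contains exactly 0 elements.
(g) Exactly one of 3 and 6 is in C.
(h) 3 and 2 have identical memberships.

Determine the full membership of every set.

C = {6}; M = {2, 3, 4}; R = {}

(f): R already has 0, so the rest are out.
Suppose 2 ∈ C: no assignment then satisfies all the clues, so 2 ∉ C.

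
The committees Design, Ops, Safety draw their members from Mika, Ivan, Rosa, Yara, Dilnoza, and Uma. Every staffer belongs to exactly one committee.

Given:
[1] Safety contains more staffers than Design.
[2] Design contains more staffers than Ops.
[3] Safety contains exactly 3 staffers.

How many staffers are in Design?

2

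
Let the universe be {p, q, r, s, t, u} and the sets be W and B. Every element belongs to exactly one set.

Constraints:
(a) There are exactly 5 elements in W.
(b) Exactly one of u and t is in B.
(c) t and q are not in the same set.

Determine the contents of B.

B = {t}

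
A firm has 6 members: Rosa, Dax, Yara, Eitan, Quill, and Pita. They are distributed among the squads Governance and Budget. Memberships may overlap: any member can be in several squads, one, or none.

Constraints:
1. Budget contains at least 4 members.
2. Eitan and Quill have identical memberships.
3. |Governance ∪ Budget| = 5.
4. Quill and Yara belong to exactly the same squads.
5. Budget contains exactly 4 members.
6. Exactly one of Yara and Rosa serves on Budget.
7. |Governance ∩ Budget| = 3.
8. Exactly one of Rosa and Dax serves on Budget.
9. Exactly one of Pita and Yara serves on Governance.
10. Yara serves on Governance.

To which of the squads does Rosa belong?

Rosa: Governance

From (10): Yara ∈ Governance.
(4): Quill matches Yara: Quill ∈ Governance.
(9) (exactly one): Pita ∉ Governance.
(2): Eitan matches Quill: Eitan ∈ Governance.
Suppose Rosa ∉ Governance: no assignment then satisfies all the clues, so Rosa ∈ Governance.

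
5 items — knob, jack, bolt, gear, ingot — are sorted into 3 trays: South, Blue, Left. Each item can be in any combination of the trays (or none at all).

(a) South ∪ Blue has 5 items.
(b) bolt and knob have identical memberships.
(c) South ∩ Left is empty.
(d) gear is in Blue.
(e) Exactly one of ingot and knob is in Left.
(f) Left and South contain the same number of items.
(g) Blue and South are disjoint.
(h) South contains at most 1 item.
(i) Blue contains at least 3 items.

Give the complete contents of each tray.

South = {jack}; Blue = {bolt, gear, ingot, knob}; Left = {ingot}

From (d): gear ∈ Blue.
(g) (disjoint): gear ∉ South.
Suppose knob ∈ South: no assignment then satisfies all the clues, so knob ∉ South.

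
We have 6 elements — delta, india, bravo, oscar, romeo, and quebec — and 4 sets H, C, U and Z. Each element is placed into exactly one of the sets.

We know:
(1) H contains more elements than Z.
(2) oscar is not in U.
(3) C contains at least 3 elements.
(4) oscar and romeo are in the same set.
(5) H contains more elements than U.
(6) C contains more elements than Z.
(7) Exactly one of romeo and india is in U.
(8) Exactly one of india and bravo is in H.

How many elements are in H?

2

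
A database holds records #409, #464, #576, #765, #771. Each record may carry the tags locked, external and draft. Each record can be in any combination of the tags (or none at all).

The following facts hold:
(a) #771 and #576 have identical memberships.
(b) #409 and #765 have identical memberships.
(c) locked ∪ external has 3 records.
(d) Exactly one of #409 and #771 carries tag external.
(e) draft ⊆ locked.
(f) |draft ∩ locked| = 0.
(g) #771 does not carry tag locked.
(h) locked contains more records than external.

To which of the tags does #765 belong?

From (g): #771 ∉ locked.
(a): #576 matches #771: #576 ∉ locked.
(e) contrapositive: #576 ∉ draft.
(e) contrapositive: #771 ∉ draft.
Suppose #765 ∉ locked: no assignment then satisfies all the clues, so #765 ∈ locked.

#765: external, locked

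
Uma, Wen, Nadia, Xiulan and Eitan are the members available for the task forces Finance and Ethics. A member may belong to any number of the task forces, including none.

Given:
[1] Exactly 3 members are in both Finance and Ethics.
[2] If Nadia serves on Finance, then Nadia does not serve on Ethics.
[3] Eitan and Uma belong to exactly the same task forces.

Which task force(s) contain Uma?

Uma: Ethics, Finance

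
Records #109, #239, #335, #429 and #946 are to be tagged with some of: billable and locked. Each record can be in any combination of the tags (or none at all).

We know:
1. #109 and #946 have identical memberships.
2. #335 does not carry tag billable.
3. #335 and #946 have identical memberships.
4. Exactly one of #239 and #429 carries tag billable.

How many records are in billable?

1

From (2): #335 ∉ billable.
(3): #946 matches #335: #946 ∉ billable.
(1): #109 matches #946: #109 ∉ billable.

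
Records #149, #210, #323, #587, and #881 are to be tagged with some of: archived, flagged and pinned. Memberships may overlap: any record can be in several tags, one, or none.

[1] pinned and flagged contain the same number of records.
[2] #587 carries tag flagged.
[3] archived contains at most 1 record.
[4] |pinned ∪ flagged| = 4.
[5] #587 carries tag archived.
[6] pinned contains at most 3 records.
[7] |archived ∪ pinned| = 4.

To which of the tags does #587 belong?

From (2): #587 ∈ flagged.
From (5): #587 ∈ archived.
(3): archived already has 1, so the rest are out.
Suppose #587 ∈ pinned: no assignment then satisfies all the clues, so #587 ∉ pinned.

#587: archived, flagged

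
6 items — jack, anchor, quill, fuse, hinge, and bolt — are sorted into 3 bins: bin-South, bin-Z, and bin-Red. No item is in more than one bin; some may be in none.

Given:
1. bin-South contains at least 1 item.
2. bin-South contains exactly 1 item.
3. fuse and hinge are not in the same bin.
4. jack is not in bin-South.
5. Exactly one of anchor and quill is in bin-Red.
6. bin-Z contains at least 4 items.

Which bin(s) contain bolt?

bolt: bin-Z

From (4): jack ∉ bin-South.
Suppose bolt ∈ bin-South: no assignment then satisfies all the clues, so bolt ∉ bin-South.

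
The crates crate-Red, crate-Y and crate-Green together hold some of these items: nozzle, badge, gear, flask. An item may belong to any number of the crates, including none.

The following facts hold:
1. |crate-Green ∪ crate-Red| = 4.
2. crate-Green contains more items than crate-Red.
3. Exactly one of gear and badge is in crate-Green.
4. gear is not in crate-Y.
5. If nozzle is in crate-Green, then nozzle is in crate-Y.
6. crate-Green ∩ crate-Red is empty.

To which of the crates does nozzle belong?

nozzle: crate-Green, crate-Y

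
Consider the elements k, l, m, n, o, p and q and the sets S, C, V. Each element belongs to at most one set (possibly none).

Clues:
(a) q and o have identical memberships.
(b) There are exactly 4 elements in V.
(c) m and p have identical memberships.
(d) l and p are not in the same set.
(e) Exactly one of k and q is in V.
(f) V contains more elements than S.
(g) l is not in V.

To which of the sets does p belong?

p: V

From (g): l ∉ V.
Suppose p ∈ S: no assignment then satisfies all the clues, so p ∉ S.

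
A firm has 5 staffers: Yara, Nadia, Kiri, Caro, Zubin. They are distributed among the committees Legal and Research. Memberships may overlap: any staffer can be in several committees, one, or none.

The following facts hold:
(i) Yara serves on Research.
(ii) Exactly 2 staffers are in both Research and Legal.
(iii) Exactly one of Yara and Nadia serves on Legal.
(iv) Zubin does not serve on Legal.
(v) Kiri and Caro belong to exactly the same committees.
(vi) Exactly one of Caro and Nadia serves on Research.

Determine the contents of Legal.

Legal = {Caro, Kiri, Nadia}

From (i): Yara ∈ Research.
From (iv): Zubin ∉ Legal.
Suppose Yara ∈ Legal: no assignment then satisfies all the clues, so Yara ∉ Legal.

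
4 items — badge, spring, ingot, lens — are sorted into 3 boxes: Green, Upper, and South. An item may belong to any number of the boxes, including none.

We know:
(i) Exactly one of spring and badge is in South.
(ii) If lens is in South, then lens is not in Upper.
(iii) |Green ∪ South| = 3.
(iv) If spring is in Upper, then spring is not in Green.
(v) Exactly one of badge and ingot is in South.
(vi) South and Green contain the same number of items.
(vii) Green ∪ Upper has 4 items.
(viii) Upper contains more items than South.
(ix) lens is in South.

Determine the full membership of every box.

Green = {ingot, lens}; Upper = {badge, ingot, spring}; South = {badge, lens}

From (ix): lens ∈ South.
(ii): lens ∉ Upper.
Suppose badge ∈ Green: no assignment then satisfies all the clues, so badge ∉ Green.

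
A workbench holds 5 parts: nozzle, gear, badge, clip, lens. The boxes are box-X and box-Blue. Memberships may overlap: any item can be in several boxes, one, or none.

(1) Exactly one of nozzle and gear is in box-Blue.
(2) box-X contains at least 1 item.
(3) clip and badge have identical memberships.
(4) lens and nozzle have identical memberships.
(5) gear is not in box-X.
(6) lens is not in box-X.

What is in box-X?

box-X = {badge, clip}

From (5): gear ∉ box-X.
From (6): lens ∉ box-X.
(4): nozzle matches lens: nozzle ∉ box-X.
Suppose badge ∉ box-X: no assignment then satisfies all the clues, so badge ∈ box-X.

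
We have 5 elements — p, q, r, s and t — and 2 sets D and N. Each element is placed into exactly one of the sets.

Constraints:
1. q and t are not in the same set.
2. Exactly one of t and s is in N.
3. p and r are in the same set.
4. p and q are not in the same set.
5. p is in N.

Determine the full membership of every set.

D = {q, s}; N = {p, r, t}

From (5): p ∈ N.
(3): r matches p: r ∉ D.
(3): r matches p: r ∈ N.
(4): q ∉ N.
Only one set left: q ∈ D.
(1): t ∉ D.
Only one set left: t ∈ N.
(2) (exactly one): s ∉ N.
Only one set left: s ∈ D.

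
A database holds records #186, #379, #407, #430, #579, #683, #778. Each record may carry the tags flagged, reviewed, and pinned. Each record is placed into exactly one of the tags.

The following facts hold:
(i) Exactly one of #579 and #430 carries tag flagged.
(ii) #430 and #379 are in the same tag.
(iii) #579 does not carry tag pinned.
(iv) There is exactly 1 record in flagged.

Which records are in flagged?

flagged = {#579}

From (iii): #579 ∉ pinned.
Suppose #186 ∈ flagged: no assignment then satisfies all the clues, so #186 ∉ flagged.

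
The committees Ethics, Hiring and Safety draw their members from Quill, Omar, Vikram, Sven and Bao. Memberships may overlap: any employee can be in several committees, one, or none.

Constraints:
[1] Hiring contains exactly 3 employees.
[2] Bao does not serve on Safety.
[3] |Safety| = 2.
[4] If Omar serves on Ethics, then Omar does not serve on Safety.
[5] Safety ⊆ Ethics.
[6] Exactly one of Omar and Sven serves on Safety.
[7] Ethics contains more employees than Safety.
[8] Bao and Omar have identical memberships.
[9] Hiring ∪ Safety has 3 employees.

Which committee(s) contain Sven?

From (2): Bao ∉ Safety.
(8): Omar matches Bao: Omar ∉ Safety.
(6) (exactly one): Sven ∈ Safety.
(5) with Sven ∈ Safety: Sven ∈ Ethics.
Suppose Sven ∉ Hiring: no assignment then satisfies all the clues, so Sven ∈ Hiring.

Sven: Ethics, Hiring, Safety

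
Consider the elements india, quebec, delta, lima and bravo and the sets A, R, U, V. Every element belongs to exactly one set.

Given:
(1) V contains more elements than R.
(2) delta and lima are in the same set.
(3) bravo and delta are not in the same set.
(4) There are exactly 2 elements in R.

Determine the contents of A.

A = {}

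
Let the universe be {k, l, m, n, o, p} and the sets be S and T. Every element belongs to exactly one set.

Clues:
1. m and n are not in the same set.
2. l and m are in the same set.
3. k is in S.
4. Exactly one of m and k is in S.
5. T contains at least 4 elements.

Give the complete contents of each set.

S = {k, n}; T = {l, m, o, p}

From (3): k ∈ S.
(4) (exactly one): m ∉ S.
Only one set left: m ∈ T.
(1): n ∉ T.
(2): l matches m: l ∉ S.
(2): l matches m: l ∈ T.
(5): only 4 candidates remain for T, so all are in.
Only one set left: n ∈ S.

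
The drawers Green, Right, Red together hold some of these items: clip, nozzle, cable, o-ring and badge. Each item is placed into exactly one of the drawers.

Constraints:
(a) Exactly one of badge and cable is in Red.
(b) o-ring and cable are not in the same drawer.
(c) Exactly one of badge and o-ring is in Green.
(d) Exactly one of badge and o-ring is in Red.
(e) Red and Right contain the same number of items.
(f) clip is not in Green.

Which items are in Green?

Green = {o-ring}

From (f): clip ∉ Green.
Suppose nozzle ∈ Green: no assignment then satisfies all the clues, so nozzle ∉ Green.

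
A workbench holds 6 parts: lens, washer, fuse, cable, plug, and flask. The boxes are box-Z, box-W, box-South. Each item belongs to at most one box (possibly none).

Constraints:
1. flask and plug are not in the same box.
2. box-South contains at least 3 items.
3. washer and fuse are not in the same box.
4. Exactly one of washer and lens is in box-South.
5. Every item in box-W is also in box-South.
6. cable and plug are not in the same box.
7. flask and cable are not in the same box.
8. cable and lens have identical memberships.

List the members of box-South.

box-South = {cable, fuse, lens}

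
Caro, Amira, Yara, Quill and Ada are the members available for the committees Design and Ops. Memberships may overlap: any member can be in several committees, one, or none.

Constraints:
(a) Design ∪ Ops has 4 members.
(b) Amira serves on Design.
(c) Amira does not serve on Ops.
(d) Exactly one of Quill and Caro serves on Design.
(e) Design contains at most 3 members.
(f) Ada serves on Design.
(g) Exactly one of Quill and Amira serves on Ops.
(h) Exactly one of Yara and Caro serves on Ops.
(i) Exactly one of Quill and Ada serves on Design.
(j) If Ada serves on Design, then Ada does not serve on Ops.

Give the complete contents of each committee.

Design = {Ada, Amira, Caro}; Ops = {Caro, Quill}

From (b): Amira ∈ Design.
From (c): Amira ∉ Ops.
From (f): Ada ∈ Design.
(g) (exactly one): Quill ∈ Ops.
(i) (exactly one): Quill ∉ Design.
(j): Ada ∉ Ops.
(d) (exactly one): Caro ∈ Design.
(e): Design already has 3, so the rest are out.
Suppose Caro ∉ Ops: no assignment then satisfies all the clues, so Caro ∈ Ops.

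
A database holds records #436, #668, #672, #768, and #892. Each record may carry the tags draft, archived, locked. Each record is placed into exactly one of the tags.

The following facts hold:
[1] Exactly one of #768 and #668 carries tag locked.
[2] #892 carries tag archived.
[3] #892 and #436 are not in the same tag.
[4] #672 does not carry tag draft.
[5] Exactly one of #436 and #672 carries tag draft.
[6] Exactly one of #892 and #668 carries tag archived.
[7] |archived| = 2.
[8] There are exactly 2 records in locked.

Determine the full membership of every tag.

draft = {#436}; archived = {#768, #892}; locked = {#668, #672}

From (2): #892 ∈ archived.
From (4): #672 ∉ draft.
(3): #436 ∉ archived.
(5) (exactly one): #436 ∈ draft.
(6) (exactly one): #668 ∉ archived.
Suppose #668 ∈ draft: no assignment then satisfies all the clues, so #668 ∉ draft.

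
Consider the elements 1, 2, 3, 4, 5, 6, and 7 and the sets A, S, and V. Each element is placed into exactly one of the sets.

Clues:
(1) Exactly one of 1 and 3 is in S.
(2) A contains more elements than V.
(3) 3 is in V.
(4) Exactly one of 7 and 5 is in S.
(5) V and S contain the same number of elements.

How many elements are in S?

2

From (3): 3 ∈ V.
(1) (exactly one): 1 ∈ S.
Suppose 2 ∈ S: no assignment then satisfies all the clues, so 2 ∉ S.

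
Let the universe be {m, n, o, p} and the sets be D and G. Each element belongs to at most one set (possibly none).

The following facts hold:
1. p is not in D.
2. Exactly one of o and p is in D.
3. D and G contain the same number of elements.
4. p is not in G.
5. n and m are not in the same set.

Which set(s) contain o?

o: D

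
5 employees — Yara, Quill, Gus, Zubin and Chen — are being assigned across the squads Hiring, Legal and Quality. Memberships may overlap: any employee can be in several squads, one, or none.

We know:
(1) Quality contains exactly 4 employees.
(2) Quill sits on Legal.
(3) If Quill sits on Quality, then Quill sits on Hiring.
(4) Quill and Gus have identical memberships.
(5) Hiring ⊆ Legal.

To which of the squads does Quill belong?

Quill: Hiring, Legal, Quality

From (2): Quill ∈ Legal.
(4): Gus matches Quill: Gus ∈ Legal.
Suppose Quill ∉ Hiring: no assignment then satisfies all the clues, so Quill ∈ Hiring.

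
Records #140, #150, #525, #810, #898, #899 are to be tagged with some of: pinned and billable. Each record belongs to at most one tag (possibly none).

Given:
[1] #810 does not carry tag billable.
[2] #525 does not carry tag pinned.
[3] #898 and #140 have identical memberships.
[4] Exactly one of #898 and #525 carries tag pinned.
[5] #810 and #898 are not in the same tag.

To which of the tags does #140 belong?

#140: pinned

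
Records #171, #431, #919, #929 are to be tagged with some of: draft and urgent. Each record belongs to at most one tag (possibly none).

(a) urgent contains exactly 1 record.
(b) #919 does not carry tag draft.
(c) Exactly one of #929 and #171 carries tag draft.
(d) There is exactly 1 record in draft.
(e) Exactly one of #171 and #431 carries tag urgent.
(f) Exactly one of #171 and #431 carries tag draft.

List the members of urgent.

From (b): #919 ∉ draft.
Suppose #171 ∈ urgent: no assignment then satisfies all the clues, so #171 ∉ urgent.

urgent = {#431}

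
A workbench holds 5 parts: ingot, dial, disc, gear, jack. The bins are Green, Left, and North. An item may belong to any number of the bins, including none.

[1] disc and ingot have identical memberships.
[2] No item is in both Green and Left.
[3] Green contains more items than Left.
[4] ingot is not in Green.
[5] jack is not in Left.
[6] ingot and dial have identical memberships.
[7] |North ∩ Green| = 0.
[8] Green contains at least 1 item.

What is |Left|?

0

From (4): ingot ∉ Green.
From (5): jack ∉ Left.
(1): disc matches ingot: disc ∉ Green.
(6): dial matches ingot: dial ∉ Green.
Suppose ingot ∈ Left: no assignment then satisfies all the clues, so ingot ∉ Left.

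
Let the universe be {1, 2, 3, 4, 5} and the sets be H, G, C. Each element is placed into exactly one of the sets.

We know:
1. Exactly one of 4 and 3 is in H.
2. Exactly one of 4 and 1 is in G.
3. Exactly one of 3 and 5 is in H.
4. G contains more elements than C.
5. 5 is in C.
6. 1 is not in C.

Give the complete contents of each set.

H = {1, 3}; G = {2, 4}; C = {5}

From (5): 5 ∈ C.
From (6): 1 ∉ C.
(3) (exactly one): 3 ∈ H.
(1) (exactly one): 4 ∉ H.
Suppose 1 ∉ H: no assignment then satisfies all the clues, so 1 ∈ H.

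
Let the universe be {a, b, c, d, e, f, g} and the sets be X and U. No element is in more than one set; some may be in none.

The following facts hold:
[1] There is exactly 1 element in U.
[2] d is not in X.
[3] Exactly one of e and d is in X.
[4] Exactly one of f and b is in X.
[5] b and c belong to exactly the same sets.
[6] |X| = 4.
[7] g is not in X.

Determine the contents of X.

X = {a, b, c, e}

From (2): d ∉ X.
From (7): g ∉ X.
(3) (exactly one): e ∈ X.
Suppose a ∉ X: no assignment then satisfies all the clues, so a ∈ X.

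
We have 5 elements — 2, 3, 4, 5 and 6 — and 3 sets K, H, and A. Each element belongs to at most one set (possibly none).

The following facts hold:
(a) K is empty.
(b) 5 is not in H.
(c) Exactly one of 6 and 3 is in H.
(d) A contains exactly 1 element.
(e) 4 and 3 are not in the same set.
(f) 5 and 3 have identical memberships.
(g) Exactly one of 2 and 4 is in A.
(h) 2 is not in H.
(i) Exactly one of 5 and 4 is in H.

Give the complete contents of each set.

From (b): 5 ∉ H.
From (h): 2 ∉ H.
(a): K already has 0, so the rest are out.
(f): 3 matches 5: 3 ∉ H.
(i) (exactly one): 4 ∈ H.
(c) (exactly one): 6 ∈ H.
(g) (exactly one): 2 ∈ A.
(d): A already has 1, so the rest are out.

K = {}; H = {4, 6}; A = {2}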